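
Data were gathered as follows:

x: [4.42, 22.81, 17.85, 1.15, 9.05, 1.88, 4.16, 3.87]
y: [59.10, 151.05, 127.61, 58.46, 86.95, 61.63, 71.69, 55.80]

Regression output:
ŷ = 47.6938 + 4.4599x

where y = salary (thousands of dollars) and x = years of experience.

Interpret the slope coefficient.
For each additional year of experience, predicted salary increases by approximately 4.4599 thousand dollars.

The slope coefficient β₁ = 4.4599 represents the marginal effect of experience on salary.

Interpretation:
- Experience up by 1 year → predicted salary increases by 4.4599 thousand dollars
- This is a linear approximation: the same per-unit change is assumed across the whole observed x range

The intercept β₀ = 47.6938 is the predicted salary when experience = 0; since the smallest observed x is 1.15, this is an extrapolation and mainly anchors the line.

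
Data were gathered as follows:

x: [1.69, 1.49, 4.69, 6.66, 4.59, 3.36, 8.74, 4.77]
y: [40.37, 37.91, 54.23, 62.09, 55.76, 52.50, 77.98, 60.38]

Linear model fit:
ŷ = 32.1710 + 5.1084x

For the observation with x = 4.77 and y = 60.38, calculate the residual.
Residual = 3.8419

The residual is the difference between the actual value and the predicted value:

Residual = y - ŷ

Step 1: Calculate predicted value
ŷ = 32.1710 + 5.1084 × 4.77
ŷ = 56.5381

Step 2: Calculate residual
Residual = 60.38 - 56.5381
Residual = 3.8419

Interpretation: the model underestimates the actual value by 3.8419 at this point (positive residual → observation lies above the fitted line).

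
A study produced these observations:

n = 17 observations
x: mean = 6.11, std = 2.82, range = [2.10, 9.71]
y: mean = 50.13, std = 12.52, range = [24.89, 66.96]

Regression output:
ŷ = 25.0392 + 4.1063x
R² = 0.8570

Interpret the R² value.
About 85.70% of the variability in y is accounted for by the regression on x (R² = 0.8570) — a strong linear fit.

The coefficient of determination R² is the fraction of the total variation in y that the fitted line accounts for.

Here R² = 0.8570:
- Explained: 85.70% of the variation in y
- Unexplained (residual): 100% − 85.70% = 14.30%
- Rule of thumb (below 0.3 weak; 0.3 to below 0.7 moderate; 0.7 and above strong) → strong

Equivalently, for simple linear regression R² = r², so |r| = √0.8570 ≈ 0.9257.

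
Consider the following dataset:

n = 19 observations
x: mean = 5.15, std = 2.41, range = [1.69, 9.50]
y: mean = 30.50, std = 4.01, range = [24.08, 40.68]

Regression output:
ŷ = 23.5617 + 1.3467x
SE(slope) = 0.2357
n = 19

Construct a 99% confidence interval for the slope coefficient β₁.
The 99% CI for β₁ is (0.6636, 2.0298)

Confidence interval for the slope:

The 99% CI for β₁ is: β̂₁ ± t*(α/2, n-2) × SE(β̂₁)

Step 1: Find critical t-value
- Confidence level = 0.99
- Degrees of freedom = n - 2 = 19 - 2 = 17
- t*(α/2, 17) = 2.8982

Step 2: Calculate margin of error
Margin = 2.8982 × 0.2357 = 0.6831

Step 3: Construct interval
CI = 1.3467 ± 0.6831
CI = (0.6636, 2.0298)

Interpretation: We are 99% confident that the true slope β₁ lies between 0.6636 and 2.0298.
The interval does not include 0, suggesting a significant linear relationship.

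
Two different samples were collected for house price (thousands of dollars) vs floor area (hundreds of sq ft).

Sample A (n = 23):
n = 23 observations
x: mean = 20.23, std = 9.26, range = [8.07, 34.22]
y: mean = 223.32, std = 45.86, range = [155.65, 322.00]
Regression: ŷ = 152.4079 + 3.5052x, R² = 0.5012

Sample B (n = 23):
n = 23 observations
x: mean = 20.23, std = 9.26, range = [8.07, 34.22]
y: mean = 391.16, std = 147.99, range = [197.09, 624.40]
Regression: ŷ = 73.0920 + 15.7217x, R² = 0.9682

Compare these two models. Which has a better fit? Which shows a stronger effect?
Model B has the better fit (R² = 0.9682 vs 0.5012). Model B shows the stronger effect (|β₁| = 15.7217 vs 3.5052).

Model Comparison:

Goodness of fit (R²):
- Model A: R² = 0.5012 → 50.12% of variance in house price explained
- Model B: R² = 0.9682 → 96.82% of variance in house price explained
- 0.9682 > 0.5012 → Model B has the better fit

Effect size (slope magnitude):
- Model A: β₁ = 3.5052 → predicted house price rises 3.5052 thousand dollars per additional hundred sq ft of floor area
- Model B: β₁ = 15.7217 → predicted house price rises 15.7217 thousand dollars per additional hundred sq ft of floor area
- |3.5052| < |15.7217| → Model B shows the stronger marginal effect

Notes:
- R² measures how tightly points cluster around the line; β₁ measures how steep the line is — they answer different questions.
- The two samples could reflect different populations, time periods, or measurement quality.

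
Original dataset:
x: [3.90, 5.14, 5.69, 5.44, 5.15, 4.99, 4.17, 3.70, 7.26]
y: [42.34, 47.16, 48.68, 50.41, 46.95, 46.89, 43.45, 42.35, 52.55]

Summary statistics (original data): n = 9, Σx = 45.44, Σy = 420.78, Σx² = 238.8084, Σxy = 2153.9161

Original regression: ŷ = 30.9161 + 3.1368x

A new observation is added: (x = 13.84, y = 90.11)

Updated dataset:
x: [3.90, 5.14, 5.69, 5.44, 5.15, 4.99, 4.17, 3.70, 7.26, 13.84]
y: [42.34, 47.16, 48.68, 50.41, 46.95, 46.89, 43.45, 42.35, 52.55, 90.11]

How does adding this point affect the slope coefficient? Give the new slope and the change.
Adding the point moves β₁ from 3.1368 to 4.7184, i.e. it increases by 1.5816 (+50.4%).

The new point has HIGH LEVERAGE: x = 13.84 is far from the original mean x̄ = 45.44/9 ≈ 5.05 (original range [3.70, 7.26]).

Step 1: Update the sums with the new point (n goes from 9 to 10)
Σx  = 45.44 + 13.84 = 59.28
Σy  = 420.78 + 90.11 = 510.89
Σx² = 238.8084 + 13.84² = 238.8084 + 191.5456 = 430.3540
Σxy = 2153.9161 + 13.84×90.11 = 2153.9161 + 1247.1224 = 3401.0385

Step 2: Recompute the slope with b₁ = (nΣxy − ΣxΣy) / (nΣx² − (Σx)²)
Numerator   = 10×3401.0385 − 59.28×510.89 = 34010.3850 − 30285.5592 = 3724.8258
Denominator = 10×430.3540 − 59.28² = 4303.5400 − 3514.1184 = 789.4216
b₁(new) = 3724.8258 / 789.4216 = 4.7184

(Same formula on the original sums: (9×2153.9161 − 45.44×420.78) / (9×238.8084 − 45.44²) = 265.0017 / 84.4820 = 3.1368, matching the given fit.)

Step 3: Change in slope
Δβ₁ = 4.7184 − 3.1368 = +1.5816
Relative change = +1.5816 / 3.1368 × 100% = +50.4%
→ the slope increases when the point is added.

Because the point sits above the extension of the original line at a high-leverage x, it tilts the fit up.
In practice: check such a point for data-entry or measurement error.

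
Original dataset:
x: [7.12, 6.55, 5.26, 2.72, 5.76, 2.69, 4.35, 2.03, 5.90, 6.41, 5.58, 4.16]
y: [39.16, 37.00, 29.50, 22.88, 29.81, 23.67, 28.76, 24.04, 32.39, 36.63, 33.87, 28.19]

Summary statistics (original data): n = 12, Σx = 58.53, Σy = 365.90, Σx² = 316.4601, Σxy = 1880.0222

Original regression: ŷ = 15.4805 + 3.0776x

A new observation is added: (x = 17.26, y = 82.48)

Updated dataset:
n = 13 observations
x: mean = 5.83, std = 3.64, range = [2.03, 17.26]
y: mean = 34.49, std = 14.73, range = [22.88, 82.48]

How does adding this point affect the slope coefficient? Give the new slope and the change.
The slope changes from 3.0776 to 3.9972 (change of +0.9196, or +29.9%).

x = 17.26 lies well outside the original x-range [2.03, 7.12] (x̄ ≈ 4.88), so this observation has high leverage and can move the slope substantially.

Step 1: Update the sums with the new point (n goes from 12 to 13)
Σx  = 58.53 + 17.26 = 75.79
Σy  = 365.90 + 82.48 = 448.38
Σx² = 316.4601 + 17.26² = 316.4601 + 297.9076 = 614.3677
Σxy = 1880.0222 + 17.26×82.48 = 1880.0222 + 1423.6048 = 3303.6270

Step 2: Recompute the slope with b₁ = (nΣxy − ΣxΣy) / (nΣx² − (Σx)²)
Numerator   = 13×3303.6270 − 75.79×448.38 = 42947.1510 − 33982.7202 = 8964.4308
Denominator = 13×614.3677 − 75.79² = 7986.7801 − 5744.1241 = 2242.6560
b₁(new) = 8964.4308 / 2242.6560 = 3.9972

(Same formula on the original sums: (12×1880.0222 − 58.53×365.90) / (12×316.4601 − 58.53²) = 1144.1394 / 371.7603 = 3.0776, matching the given fit.)

Step 3: Change in slope
Δβ₁ = 3.9972 − 3.0776 = +0.9196
Relative change = +0.9196 / 3.0776 × 100% = +29.9%
→ the slope increases when the point is added.

A high-leverage point only changes the slope if it is off the original line; here y = 82.48 is above the original trend, so the slope increases.
In practice: refit with and without it and report both if conclusions differ; examine leverage (hᵢ) and Cook's distance rather than deleting it automatically.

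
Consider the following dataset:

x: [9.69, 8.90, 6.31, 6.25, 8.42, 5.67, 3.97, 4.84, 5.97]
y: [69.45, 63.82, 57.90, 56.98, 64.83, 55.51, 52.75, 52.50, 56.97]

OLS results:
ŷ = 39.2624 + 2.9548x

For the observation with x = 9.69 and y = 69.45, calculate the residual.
Residual = 1.5556

The residual is the difference between the actual value and the predicted value:

Residual = y - ŷ

Step 1: Calculate predicted value
ŷ = 39.2624 + 2.9548 × 9.69
ŷ = 67.8944

Step 2: Calculate residual
Residual = 69.45 - 67.8944
Residual = 1.5556

The residual is positive, so the observed y = 69.45 sits above the regression line (the line underestimates it by 1.5556).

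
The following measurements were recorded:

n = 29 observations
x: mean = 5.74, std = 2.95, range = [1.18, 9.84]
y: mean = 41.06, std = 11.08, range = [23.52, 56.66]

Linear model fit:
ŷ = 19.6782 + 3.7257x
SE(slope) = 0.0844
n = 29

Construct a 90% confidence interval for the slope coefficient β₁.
The 90% CI for β₁ is (3.5819, 3.8695)

Confidence interval for the slope:

The 90% CI for β₁ is: β̂₁ ± t*(α/2, n-2) × SE(β̂₁)

Step 1: Find critical t-value
- Confidence level = 0.9
- Degrees of freedom = n - 2 = 29 - 2 = 27
- t*(α/2, 27) = 1.7033

Step 2: Calculate margin of error
Margin = 1.7033 × 0.0844 = 0.1438

Step 3: Construct interval
CI = 3.7257 ± 0.1438
CI = (3.5819, 3.8695)

Interpretation: intervals built this way capture the true β₁ in 90% of repeated samples; here the plausible range for the per-unit effect of x on y is 3.5819 to 3.8695.
Since 0 is outside the interval, a two-sided test at α = 0.10 would reject H₀: β₁ = 0.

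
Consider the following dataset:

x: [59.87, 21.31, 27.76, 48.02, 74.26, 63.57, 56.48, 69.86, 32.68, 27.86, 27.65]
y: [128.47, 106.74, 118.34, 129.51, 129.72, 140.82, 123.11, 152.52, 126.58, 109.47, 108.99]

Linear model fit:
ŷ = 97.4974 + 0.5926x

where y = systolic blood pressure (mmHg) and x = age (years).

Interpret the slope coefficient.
For each additional year of age, predicted blood pressure increases by approximately 0.5926 mmHg.

The slope β₁ = 0.5926 gives the rate at which the fitted blood pressure changes with age.

Interpretation:
- Age up by 1 year → predicted blood pressure increases by 0.5926 mmHg
- This is a linear approximation: the same per-unit change is assumed across the whole observed x range
- The slope describes association in these data, not necessarily a causal effect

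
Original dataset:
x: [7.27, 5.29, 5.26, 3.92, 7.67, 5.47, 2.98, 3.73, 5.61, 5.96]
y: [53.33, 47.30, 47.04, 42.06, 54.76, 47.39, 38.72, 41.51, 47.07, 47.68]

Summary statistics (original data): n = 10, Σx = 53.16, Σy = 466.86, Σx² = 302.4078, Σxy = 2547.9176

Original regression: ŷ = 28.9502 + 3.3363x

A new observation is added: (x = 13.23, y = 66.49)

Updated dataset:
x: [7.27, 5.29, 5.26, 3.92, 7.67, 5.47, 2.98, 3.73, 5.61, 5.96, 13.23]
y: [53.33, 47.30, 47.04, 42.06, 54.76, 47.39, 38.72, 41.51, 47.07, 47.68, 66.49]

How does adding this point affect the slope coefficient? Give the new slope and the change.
Adding the point moves β₁ from 3.3363 to 2.7176, i.e. it decreases by 0.6187 (-18.5%).

x = 13.23 lies well outside the original x-range [2.98, 7.67] (x̄ ≈ 5.32), so this observation has high leverage and can move the slope substantially.

Step 1: Update the sums with the new point (n goes from 10 to 11)
Σx  = 53.16 + 13.23 = 66.39
Σy  = 466.86 + 66.49 = 533.35
Σx² = 302.4078 + 13.23² = 302.4078 + 175.0329 = 477.4407
Σxy = 2547.9176 + 13.23×66.49 = 2547.9176 + 879.6627 = 3427.5803

Step 2: Recompute the slope with b₁ = (nΣxy − ΣxΣy) / (nΣx² − (Σx)²)
Numerator   = 11×3427.5803 − 66.39×533.35 = 37703.3833 − 35409.1065 = 2294.2768
Denominator = 11×477.4407 − 66.39² = 5251.8477 − 4407.6321 = 844.2156
b₁(new) = 2294.2768 / 844.2156 = 2.7176

(Same formula on the original sums: (10×2547.9176 − 53.16×466.86) / (10×302.4078 − 53.16²) = 660.8984 / 198.0924 = 3.3363, matching the given fit.)

Step 3: Change in slope
Δβ₁ = 2.7176 − 3.3363 = -0.6187
Relative change = -0.6187 / 3.3363 × 100% = -18.5%
→ the slope decreases when the point is added.

A high-leverage point only changes the slope if it is off the original line; here y = 66.49 is below the original trend, so the slope decreases.
In practice: refit with and without it and report both if conclusions differ.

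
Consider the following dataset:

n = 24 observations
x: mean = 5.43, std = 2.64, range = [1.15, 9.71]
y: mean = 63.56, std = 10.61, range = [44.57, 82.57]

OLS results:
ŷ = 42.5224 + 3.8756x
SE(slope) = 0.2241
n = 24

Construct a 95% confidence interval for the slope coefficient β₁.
The 95% CI for β₁ is (3.4108, 4.3404)

Confidence interval for the slope:

The 95% CI for β₁ is: β̂₁ ± t*(α/2, n-2) × SE(β̂₁)

Step 1: Find critical t-value
- Confidence level = 0.95
- Degrees of freedom = n - 2 = 24 - 2 = 22
- t*(α/2, 22) = 2.0739

Step 2: Calculate margin of error
Margin = 2.0739 × 0.2241 = 0.4648

Step 3: Construct interval
CI = 3.8756 ± 0.4648
CI = (3.4108, 4.3404)

Interpretation: We are 95% confident that the true slope β₁ lies between 3.4108 and 4.3404.
Both endpoints are positive, so the data support a genuinely positive slope at this confidence level.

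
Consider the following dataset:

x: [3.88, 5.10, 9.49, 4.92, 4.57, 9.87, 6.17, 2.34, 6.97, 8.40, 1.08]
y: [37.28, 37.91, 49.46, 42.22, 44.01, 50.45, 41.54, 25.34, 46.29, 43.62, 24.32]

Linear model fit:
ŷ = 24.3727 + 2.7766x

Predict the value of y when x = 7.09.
ŷ = 44.0588

To predict y for x = 7.09, substitute into the regression equation:

ŷ = 24.3727 + 2.7766 × 7.09
ŷ = 24.3727 + 19.6861
ŷ = 44.0588

This is the fitted mean response at that x — an individual observation would come with a wider prediction interval.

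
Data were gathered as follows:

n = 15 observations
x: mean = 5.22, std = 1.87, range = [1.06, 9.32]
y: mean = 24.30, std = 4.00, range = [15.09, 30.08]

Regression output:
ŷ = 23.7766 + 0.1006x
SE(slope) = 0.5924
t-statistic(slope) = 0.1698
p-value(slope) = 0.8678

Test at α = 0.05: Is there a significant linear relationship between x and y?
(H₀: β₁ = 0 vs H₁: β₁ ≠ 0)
Since p-value = 0.8678 ≥ α = 0.05, fail to reject H₀ — the slope is not significantly different from 0.

Hypothesis test for the slope coefficient:

H₀: β₁ = 0 (no linear relationship)
H₁: β₁ ≠ 0 (linear relationship exists)

Test statistic: t = β̂₁ / SE(β̂₁) = 0.1006 / 0.5924 = 0.1698

p = 0.8678: how often a slope estimate this far from 0 (in SE units) would arise by chance if β₁ were truly 0.

Decision rule: reject H₀ if p-value < α.
p-value = 0.8678 ≥ α = 0.05 → fail to reject H₀.

At α = 0.05 the data do not provide convincing evidence of a nonzero slope.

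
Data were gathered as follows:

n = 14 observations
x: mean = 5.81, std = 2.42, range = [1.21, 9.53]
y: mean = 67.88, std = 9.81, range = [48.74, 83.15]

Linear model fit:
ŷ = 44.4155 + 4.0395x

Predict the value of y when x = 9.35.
ŷ = 82.1848

Plug x = 9.35 into the fitted line:

ŷ = 44.4155 + 4.0395 × 9.35
ŷ = 44.4155 + 37.7693
ŷ = 82.1848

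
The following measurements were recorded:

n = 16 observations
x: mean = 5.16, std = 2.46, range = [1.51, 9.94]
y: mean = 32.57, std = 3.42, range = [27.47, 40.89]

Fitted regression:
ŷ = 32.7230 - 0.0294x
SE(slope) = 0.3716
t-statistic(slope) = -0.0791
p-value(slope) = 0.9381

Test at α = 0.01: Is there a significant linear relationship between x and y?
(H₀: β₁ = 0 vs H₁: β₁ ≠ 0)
p-value = 0.9381 ≥ α = 0.01, so we fail to reject H₀. The relationship is not significant.

Hypothesis test for the slope coefficient:

H₀: β₁ = 0 (no linear relationship)
H₁: β₁ ≠ 0 (linear relationship exists)

Test statistic: t = β̂₁ / SE(β̂₁) = -0.0294 / 0.3716 = -0.0791

p = 0.9381: how often a slope estimate this far from 0 (in SE units) would arise by chance if β₁ were truly 0.

Decision rule: reject H₀ if p-value < α.
p-value = 0.9381 ≥ α = 0.01 → fail to reject H₀.

Conclusion: the linear association between x and y is not significant at the 1% level.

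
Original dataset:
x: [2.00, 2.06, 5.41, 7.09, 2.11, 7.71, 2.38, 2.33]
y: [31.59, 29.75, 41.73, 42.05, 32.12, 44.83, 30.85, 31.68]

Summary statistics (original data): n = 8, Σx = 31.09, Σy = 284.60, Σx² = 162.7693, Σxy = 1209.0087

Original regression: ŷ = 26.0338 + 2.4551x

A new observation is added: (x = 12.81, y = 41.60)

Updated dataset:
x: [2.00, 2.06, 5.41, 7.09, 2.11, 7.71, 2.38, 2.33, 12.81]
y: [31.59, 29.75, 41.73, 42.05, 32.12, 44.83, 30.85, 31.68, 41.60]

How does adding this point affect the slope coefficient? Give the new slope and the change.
The slope changes from 2.4551 to 1.3375 (change of -1.1176, or -45.5%).

x = 12.81 lies well outside the original x-range [2.00, 7.71] (x̄ ≈ 3.89), so this observation has high leverage and can move the slope substantially.

Step 1: Update the sums with the new point (n goes from 8 to 9)
Σx  = 31.09 + 12.81 = 43.90
Σy  = 284.60 + 41.60 = 326.20
Σx² = 162.7693 + 12.81² = 162.7693 + 164.0961 = 326.8654
Σxy = 1209.0087 + 12.81×41.60 = 1209.0087 + 532.8960 = 1741.9047

Step 2: Recompute the slope with b₁ = (nΣxy − ΣxΣy) / (nΣx² − (Σx)²)
Numerator   = 9×1741.9047 − 43.90×326.20 = 15677.1423 − 14320.1800 = 1356.9623
Denominator = 9×326.8654 − 43.90² = 2941.7886 − 1927.2100 = 1014.5786
b₁(new) = 1356.9623 / 1014.5786 = 1.3375

(Same formula on the original sums: (8×1209.0087 − 31.09×284.60) / (8×162.7693 − 31.09²) = 823.8556 / 335.5663 = 2.4551, matching the given fit.)

Step 3: Change in slope
Δβ₁ = 1.3375 − 2.4551 = -1.1176
Relative change = -1.1176 / 2.4551 × 100% = -45.5%
→ the slope decreases when the point is added.

A high-leverage point only changes the slope if it is off the original line; here y = 41.60 is below the original trend, so the slope decreases.
In practice: examine leverage (hᵢ) and Cook's distance rather than deleting it automatically; check such a point for data-entry or measurement error.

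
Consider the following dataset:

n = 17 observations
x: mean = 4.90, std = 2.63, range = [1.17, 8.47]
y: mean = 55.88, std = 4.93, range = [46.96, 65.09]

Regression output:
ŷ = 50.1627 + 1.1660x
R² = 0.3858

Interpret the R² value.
R² = 0.3858 means 38.58% of the variation in y is explained by the linear relationship with x. This indicates a moderate fit.

R² (coefficient of determination) measures the proportion of variance in y explained by the regression model.

Here R² = 0.3858:
- Explained: 38.58% of the variation in y
- Unexplained (residual): 100% − 38.58% = 61.42%
- Rule of thumb (below 0.3 weak; 0.3 to below 0.7 moderate; 0.7 and above strong) → moderate

Calculation: R² = 1 − (SS_res / SS_tot), where SS_res is the sum of squared residuals and SS_tot the total sum of squares.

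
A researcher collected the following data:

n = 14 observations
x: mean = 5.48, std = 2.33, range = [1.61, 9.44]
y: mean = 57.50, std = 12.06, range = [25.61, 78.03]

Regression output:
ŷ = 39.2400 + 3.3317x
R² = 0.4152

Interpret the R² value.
The model explains 41.52% of the variance in y (R² = 0.4152), leaving 58.48% unexplained; the fit is moderate.

The coefficient of determination R² is the fraction of the total variation in y that the fitted line accounts for.

Here R² = 0.4152:
- Explained: 41.52% of the variation in y
- Unexplained (residual): 100% − 41.52% = 58.48%
- Rule of thumb (below 0.3 weak; 0.3 to below 0.7 moderate; 0.7 and above strong) → moderate

Equivalently, for simple linear regression R² = r², so |r| = √0.4152 ≈ 0.6444.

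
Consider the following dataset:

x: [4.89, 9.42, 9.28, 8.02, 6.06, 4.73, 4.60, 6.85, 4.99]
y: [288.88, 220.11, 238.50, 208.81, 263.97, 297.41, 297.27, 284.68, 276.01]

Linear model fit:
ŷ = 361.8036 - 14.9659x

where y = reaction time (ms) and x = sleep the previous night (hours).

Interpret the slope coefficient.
On average, reaction time is about 14.9659 ms lower for every extra hour of sleep.

β₁ = -14.9659 is the change in predicted reaction time (ms) per additional hour of sleep.

Interpretation:
- Sleep up by 1 hour → predicted reaction time decreases by 14.9659 ms
- The effect is assumed constant over the observed range of x (linearity)
- The slope describes association in these data, not necessarily a causal effect

The intercept β₀ = 361.8036 is the predicted reaction time when sleep = 0; since the smallest observed x is 4.60, this is an extrapolation and mainly anchors the line.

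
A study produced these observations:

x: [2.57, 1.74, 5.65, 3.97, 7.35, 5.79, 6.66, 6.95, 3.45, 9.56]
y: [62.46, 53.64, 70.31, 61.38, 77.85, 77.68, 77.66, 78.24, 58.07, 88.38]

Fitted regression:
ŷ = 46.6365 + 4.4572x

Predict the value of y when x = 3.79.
ŷ = 63.5293

To predict y for x = 3.79, substitute into the regression equation:

ŷ = 46.6365 + 4.4572 × 3.79
ŷ = 46.6365 + 16.8928
ŷ = 63.5293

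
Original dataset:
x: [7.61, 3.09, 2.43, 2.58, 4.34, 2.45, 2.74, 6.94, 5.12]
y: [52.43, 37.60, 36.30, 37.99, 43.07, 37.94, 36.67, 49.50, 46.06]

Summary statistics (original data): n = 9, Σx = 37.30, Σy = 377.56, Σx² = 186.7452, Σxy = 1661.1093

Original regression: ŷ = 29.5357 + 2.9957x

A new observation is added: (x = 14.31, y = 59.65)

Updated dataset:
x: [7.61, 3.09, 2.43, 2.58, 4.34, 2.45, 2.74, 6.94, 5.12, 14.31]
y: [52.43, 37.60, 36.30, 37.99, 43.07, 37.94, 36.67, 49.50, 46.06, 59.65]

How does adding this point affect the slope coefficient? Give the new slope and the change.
The slope changes from 2.9957 to 2.0634 (change of -0.9323, or -31.1%).

The new point has HIGH LEVERAGE: x = 14.31 is far from the original mean x̄ = 37.30/9 ≈ 4.14 (original range [2.43, 7.61]).

Step 1: Update the sums with the new point (n goes from 9 to 10)
Σx  = 37.30 + 14.31 = 51.61
Σy  = 377.56 + 59.65 = 437.21
Σx² = 186.7452 + 14.31² = 186.7452 + 204.7761 = 391.5213
Σxy = 1661.1093 + 14.31×59.65 = 1661.1093 + 853.5915 = 2514.7008

Step 2: Recompute the slope with b₁ = (nΣxy − ΣxΣy) / (nΣx² − (Σx)²)
Numerator   = 10×2514.7008 − 51.61×437.21 = 25147.0080 − 22564.4081 = 2582.5999
Denominator = 10×391.5213 − 51.61² = 3915.2130 − 2663.5921 = 1251.6209
b₁(new) = 2582.5999 / 1251.6209 = 2.0634

(Same formula on the original sums: (9×1661.1093 − 37.30×377.56) / (9×186.7452 − 37.30²) = 866.9957 / 289.4168 = 2.9957, matching the given fit.)

Step 3: Change in slope
Δβ₁ = 2.0634 − 2.9957 = -0.9323
Relative change = -0.9323 / 2.9957 × 100% = -31.1%
→ the slope decreases when the point is added.

A high-leverage point only changes the slope if it is off the original line; here y = 59.65 is below the original trend, so the slope decreases.
In practice: investigate whether it comes from the same population as the rest of the sample; examine leverage (hᵢ) and Cook's distance rather than deleting it automatically.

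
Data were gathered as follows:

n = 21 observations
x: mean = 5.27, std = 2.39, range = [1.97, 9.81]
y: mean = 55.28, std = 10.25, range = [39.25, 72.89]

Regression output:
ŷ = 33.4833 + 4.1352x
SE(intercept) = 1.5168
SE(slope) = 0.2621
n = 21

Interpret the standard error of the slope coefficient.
SE(β̂₁) = 0.2621 is the estimated standard deviation of the slope estimate across repeated samples; relative to β̂₁ = 4.1352 that is 6.3%, a precise estimate.

SE(β̂₁) = s / √Sxx, where s is the residual standard deviation and Sxx = Σ(x − x̄)². It is the yardstick for how far β̂₁ = 4.1352 could plausibly be from the true slope.

Relative precision:
- SE / |β̂₁| = 0.2621 / 4.1352 = 6.3%
- Rule of thumb (under 20%: precise; 20% to under 50%: moderately precise; 50% or more: imprecise) → precise

Link to the t-test: t = β̂₁ / SE(β̂₁) = 4.1352 / 0.2621 = 15.7772, the statistic for H₀: β₁ = 0.

What drives SE(β̂₁): larger n (here n = 21) → smaller SE; more residual scatter → larger SE; wider spread of x values → smaller SE.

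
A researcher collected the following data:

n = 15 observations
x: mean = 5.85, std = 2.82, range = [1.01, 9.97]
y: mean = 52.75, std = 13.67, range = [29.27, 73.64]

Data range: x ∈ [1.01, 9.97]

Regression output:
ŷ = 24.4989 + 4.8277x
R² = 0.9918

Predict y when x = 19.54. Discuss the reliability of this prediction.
The equation gives ŷ = 118.8322; however x = 19.54 is 9.57 units above the observed range, so this extrapolated value should not be trusted.

Prediction calculation:
ŷ = 24.4989 + 4.8277 × 19.54
ŷ = 118.8322

Reliability:
- Data range: x ∈ [1.01, 9.97]
- Prediction point: x = 19.54 is 9.57 units above the observed range → this is EXTRAPOLATION, not interpolation

Why that matters here:
- R² describes fit only over the sampled x values; it says nothing about behaviour beyond them
- The standard error of prediction grows with (x − x̄)², and x = 19.54 is far from x̄ = 5.85

Report the number if required, but flag clearly that it is an extrapolation.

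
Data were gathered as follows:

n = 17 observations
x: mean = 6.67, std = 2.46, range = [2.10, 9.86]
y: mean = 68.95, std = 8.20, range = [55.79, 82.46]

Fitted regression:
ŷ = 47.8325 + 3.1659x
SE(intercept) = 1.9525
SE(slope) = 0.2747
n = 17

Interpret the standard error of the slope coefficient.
The slope 3.1659 is pinned down to within about ±0.2747 (one SE) by these data — relative uncertainty 8.7%, i.e. precise.

SE(β̂₁) = 0.2747 says: if we drew many samples of n = 17 from the same population and refit each time, the fitted slopes would scatter with a standard deviation of roughly 0.2747 around the true β₁.

Relative precision:
- SE / |β̂₁| = 0.2747 / 3.1659 = 8.7%
- Rule of thumb (under 20%: precise; 20% to under 50%: moderately precise; 50% or more: imprecise) → precise

Link to interval estimation: a confidence interval for β₁ is β̂₁ ± t* × 0.2747, so SE sets the half-width per unit of t*.

What drives SE(β̂₁): more residual scatter → larger SE; larger n (here n = 17) → smaller SE; wider spread of x values → smaller SE.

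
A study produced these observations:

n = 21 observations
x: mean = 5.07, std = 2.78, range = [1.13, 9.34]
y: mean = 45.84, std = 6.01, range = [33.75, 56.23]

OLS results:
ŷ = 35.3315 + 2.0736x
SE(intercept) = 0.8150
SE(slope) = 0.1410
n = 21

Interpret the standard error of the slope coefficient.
The slope 2.0736 is pinned down to within about ±0.1410 (one SE) by these data — relative uncertainty 6.8%, i.e. precise.

SE(β̂₁) = s / √Sxx, where s is the residual standard deviation and Sxx = Σ(x − x̄)². It is the yardstick for how far β̂₁ = 2.0736 could plausibly be from the true slope.

Relative precision:
- SE / |β̂₁| = 0.1410 / 2.0736 = 6.8%
- Rule of thumb (under 20%: precise; 20% to under 50%: moderately precise; 50% or more: imprecise) → precise

Rough 95% range (±2 SE): 2.0736 ± 0.2820 → (1.7916, 2.3556).

What drives SE(β̂₁): wider spread of x values → smaller SE.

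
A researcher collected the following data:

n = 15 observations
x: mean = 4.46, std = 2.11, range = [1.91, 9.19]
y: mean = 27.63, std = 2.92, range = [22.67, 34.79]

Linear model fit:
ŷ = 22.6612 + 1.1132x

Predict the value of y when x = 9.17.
ŷ = 32.8692

To predict y for x = 9.17, substitute into the regression equation:

ŷ = 22.6612 + 1.1132 × 9.17
ŷ = 22.6612 + 10.2080
ŷ = 32.8692

This is the fitted mean response at that x — an individual observation would come with a wider prediction interval.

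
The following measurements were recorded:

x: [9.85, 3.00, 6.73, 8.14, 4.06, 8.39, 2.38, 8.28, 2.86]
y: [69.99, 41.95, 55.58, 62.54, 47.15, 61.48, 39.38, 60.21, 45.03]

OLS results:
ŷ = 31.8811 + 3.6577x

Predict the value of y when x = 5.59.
ŷ = 52.3276

Plug x = 5.59 into the fitted line:

ŷ = 31.8811 + 3.6577 × 5.59
ŷ = 31.8811 + 20.4465
ŷ = 52.3276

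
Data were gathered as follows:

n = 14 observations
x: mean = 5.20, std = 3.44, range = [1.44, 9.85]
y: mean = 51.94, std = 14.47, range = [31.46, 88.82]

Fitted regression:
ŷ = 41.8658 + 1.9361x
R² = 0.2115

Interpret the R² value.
R² = 0.2115 means 21.15% of the variation in y is explained by the linear relationship with x. This indicates a weak fit.

R² = 1 − SS_res/SS_tot compares the residual scatter to the total scatter of y about its mean.

Here R² = 0.2115:
- Explained: 21.15% of the variation in y
- Unexplained (residual): 100% − 21.15% = 78.85%
- Rule of thumb (below 0.3 weak; 0.3 to below 0.7 moderate; 0.7 and above strong) → weak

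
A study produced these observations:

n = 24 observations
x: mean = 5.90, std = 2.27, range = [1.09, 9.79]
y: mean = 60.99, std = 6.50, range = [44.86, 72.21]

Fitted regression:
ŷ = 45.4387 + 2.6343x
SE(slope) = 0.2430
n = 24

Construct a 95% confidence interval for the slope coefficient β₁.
The 95% CI for β₁ is (2.1303, 3.1383)

Confidence interval for the slope:

The 95% CI for β₁ is: β̂₁ ± t*(α/2, n-2) × SE(β̂₁)

Step 1: Find critical t-value
- Confidence level = 0.95
- Degrees of freedom = n - 2 = 24 - 2 = 22
- t*(α/2, 22) = 2.0739

Step 2: Calculate margin of error
Margin = 2.0739 × 0.2430 = 0.5040

Step 3: Construct interval
CI = 2.6343 ± 0.5040
CI = (2.1303, 3.1383)

Interpretation: each one-unit increase in x is associated with a change in mean y of between 2.1303 and 3.1383, with 95% confidence.
The interval does not include 0, suggesting a significant linear relationship.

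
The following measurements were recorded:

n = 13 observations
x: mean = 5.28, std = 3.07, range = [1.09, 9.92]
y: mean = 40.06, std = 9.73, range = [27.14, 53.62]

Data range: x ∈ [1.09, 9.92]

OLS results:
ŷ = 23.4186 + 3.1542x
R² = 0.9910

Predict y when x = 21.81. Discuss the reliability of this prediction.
ŷ = 92.2117, but this is extrapolation (above the data range [1.09, 9.92]) and may be unreliable.

Prediction calculation:
ŷ = 23.4186 + 3.1542 × 21.81
ŷ = 92.2117

Reliability:
- Data range: x ∈ [1.09, 9.92]
- Prediction point: x = 21.81 is 11.89 units above the observed range → this is EXTRAPOLATION, not interpolation

Why that matters here:
- Real relationships often flatten, saturate, or turn nonlinear at extremes
- There are no observations near this x to validate the fitted line there

The R² = 0.9910 only validates the fit within [1.09, 9.92]; treat ŷ = 92.2117 with caution.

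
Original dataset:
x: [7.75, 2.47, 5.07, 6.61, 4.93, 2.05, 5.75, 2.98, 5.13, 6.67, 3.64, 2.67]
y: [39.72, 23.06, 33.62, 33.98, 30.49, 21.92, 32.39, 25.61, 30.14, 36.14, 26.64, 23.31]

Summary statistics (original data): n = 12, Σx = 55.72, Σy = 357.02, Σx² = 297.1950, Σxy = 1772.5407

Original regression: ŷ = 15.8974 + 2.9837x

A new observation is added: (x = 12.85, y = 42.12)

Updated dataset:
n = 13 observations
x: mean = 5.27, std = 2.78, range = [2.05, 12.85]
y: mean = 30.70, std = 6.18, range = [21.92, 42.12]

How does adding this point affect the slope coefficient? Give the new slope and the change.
New slope β₁ = 2.0715 versus 2.9837 before: a change of -0.9122 (-30.6%).

The new point has HIGH LEVERAGE: x = 12.85 is far from the original mean x̄ = 55.72/12 ≈ 4.64 (original range [2.05, 7.75]).

Step 1: Update the sums with the new point (n goes from 12 to 13)
Σx  = 55.72 + 12.85 = 68.57
Σy  = 357.02 + 42.12 = 399.14
Σx² = 297.1950 + 12.85² = 297.1950 + 165.1225 = 462.3175
Σxy = 1772.5407 + 12.85×42.12 = 1772.5407 + 541.2420 = 2313.7827

Step 2: Recompute the slope with b₁ = (nΣxy − ΣxΣy) / (nΣx² − (Σx)²)
Numerator   = 13×2313.7827 − 68.57×399.14 = 30079.1751 − 27369.0298 = 2710.1453
Denominator = 13×462.3175 − 68.57² = 6010.1275 − 4701.8449 = 1308.2826
b₁(new) = 2710.1453 / 1308.2826 = 2.0715

(Same formula on the original sums: (12×1772.5407 − 55.72×357.02) / (12×297.1950 − 55.72²) = 1377.3340 / 461.6216 = 2.9837, matching the given fit.)

Step 3: Change in slope
Δβ₁ = 2.0715 − 2.9837 = -0.9122
Relative change = -0.9122 / 2.9837 × 100% = -30.6%
→ the slope decreases when the point is added.

A high-leverage point only changes the slope if it is off the original line; here y = 42.12 is below the original trend, so the slope decreases.
In practice: check such a point for data-entry or measurement error; investigate whether it comes from the same population as the rest of the sample.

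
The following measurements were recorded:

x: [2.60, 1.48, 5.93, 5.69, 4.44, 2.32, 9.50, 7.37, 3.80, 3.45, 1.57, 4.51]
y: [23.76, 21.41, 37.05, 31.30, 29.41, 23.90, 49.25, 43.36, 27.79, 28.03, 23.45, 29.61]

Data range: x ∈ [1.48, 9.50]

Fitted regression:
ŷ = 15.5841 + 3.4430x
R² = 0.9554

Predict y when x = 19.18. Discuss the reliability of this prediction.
ŷ = 81.6208 (extrapolation — x = 19.18 lies outside [1.48, 9.50], so reliability is low).

Prediction calculation:
ŷ = 15.5841 + 3.4430 × 19.18
ŷ = 81.6208

Reliability:
- Data range: x ∈ [1.48, 9.50]
- Prediction point: x = 19.18 is 9.68 units above the observed range → this is EXTRAPOLATION, not interpolation

Why that matters here:
- The linear relationship may not hold outside the observed range
- There are no observations near this x to validate the fitted line there

A defensible statement: 'if the linear trend continued to x = 19.18, y would be about 81.6208' — the premise is untested.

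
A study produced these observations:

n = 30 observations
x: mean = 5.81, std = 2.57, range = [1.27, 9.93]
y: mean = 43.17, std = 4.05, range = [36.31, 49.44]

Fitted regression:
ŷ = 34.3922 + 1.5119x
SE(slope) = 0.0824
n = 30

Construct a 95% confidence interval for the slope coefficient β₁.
The 95% CI for β₁ is (1.3431, 1.6807)

Confidence interval for the slope:

The 95% CI for β₁ is: β̂₁ ± t*(α/2, n-2) × SE(β̂₁)

Step 1: Find critical t-value
- Confidence level = 0.95
- Degrees of freedom = n - 2 = 30 - 2 = 28
- t*(α/2, 28) = 2.0484

Step 2: Calculate margin of error
Margin = 2.0484 × 0.0824 = 0.1688

Step 3: Construct interval
CI = 1.5119 ± 0.1688
CI = (1.3431, 1.6807)

Interpretation: We are 95% confident that the true slope β₁ lies between 1.3431 and 1.6807.
Since 0 is outside the interval, a two-sided test at α = 0.05 would reject H₀: β₁ = 0.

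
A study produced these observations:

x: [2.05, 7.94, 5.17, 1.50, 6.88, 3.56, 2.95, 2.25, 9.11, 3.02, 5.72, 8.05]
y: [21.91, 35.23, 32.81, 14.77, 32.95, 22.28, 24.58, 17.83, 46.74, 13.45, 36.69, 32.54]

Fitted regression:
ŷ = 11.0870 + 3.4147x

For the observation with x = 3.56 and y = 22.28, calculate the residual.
Residual = -0.9633

The residual is the difference between the actual value and the predicted value:

Residual = y - ŷ

Step 1: Calculate predicted value
ŷ = 11.0870 + 3.4147 × 3.56
ŷ = 23.2433

Step 2: Calculate residual
Residual = 22.28 - 23.2433
Residual = -0.9633

Interpretation: the model overestimates the actual value by 0.9633 at this point (negative residual → observation lies below the fitted line).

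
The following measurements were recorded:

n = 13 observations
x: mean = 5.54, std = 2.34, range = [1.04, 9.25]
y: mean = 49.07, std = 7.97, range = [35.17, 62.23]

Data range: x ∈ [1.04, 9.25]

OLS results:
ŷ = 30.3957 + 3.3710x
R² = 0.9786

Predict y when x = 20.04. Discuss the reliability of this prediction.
ŷ = 97.9505 (extrapolation — x = 20.04 lies outside [1.04, 9.25], so reliability is low).

Prediction calculation:
ŷ = 30.3957 + 3.3710 × 20.04
ŷ = 97.9505

Reliability:
- Data range: x ∈ [1.04, 9.25]
- Prediction point: x = 20.04 is 10.79 units above the observed range → this is EXTRAPOLATION, not interpolation

Why that matters here:
- There are no observations near this x to validate the fitted line there
- The linear relationship may not hold outside the observed range

Report the number if required, but flag clearly that it is an extrapolation.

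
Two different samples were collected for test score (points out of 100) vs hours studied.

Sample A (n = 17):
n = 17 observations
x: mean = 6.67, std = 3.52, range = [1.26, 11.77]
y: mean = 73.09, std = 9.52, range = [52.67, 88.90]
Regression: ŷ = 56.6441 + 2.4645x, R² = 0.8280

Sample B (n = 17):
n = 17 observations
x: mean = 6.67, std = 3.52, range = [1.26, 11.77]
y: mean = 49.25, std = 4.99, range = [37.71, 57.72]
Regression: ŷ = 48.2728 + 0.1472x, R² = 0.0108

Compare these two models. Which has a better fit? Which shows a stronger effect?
Model A has the better fit (R² = 0.8280 vs 0.0108). Model A shows the stronger effect (|β₁| = 2.4645 vs 0.1472).

Model Comparison:

Goodness of fit (R²):
- Model A: R² = 0.8280 → 82.80% of variance in test score explained
- Model B: R² = 0.0108 → 1.08% of variance in test score explained
- 0.8280 > 0.0108 → Model A has the better fit

Strength of effect — compare |β₁|:
- Model A: β₁ = 2.4645 → predicted test score rises 2.4645 points per additional hour of study time
- Model B: β₁ = 0.1472 → predicted test score rises 0.1472 points per additional hour of study time
- |2.4645| > |0.1472| → Model A shows the stronger marginal effect

Notes:
- A better fit (higher R²) doesn't necessarily mean a more important relationship.
- A steeper slope doesn't make a better model if the scatter around the line is large.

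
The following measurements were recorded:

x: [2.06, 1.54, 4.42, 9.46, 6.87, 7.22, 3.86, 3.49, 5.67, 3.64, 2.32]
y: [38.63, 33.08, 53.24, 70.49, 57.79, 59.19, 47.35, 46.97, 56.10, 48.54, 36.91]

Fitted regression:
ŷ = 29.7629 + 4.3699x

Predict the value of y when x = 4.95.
ŷ = 51.3939

Plug x = 4.95 into the fitted line:

ŷ = 29.7629 + 4.3699 × 4.95
ŷ = 29.7629 + 21.6310
ŷ = 51.3939

This is a point prediction; actual observations scatter around it by roughly the residual standard deviation.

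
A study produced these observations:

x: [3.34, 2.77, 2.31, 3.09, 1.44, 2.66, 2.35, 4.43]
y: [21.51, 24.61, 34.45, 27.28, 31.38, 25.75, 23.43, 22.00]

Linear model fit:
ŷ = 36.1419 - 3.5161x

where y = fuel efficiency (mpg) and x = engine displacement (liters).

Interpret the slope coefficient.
For each additional liter of engine displacement, predicted fuel efficiency decreases by approximately 3.5161 mpg.

The slope coefficient β₁ = -3.5161 represents the marginal effect of engine displacement on fuel efficiency.

Interpretation:
- Engine displacement up by 1 liter → predicted fuel efficiency decreases by 3.5161 mpg
- This is a linear approximation: the same per-unit change is assumed across the whole observed x range

(β₀ = 36.1419 is the fitted value at x = 0 and is not part of the slope interpretation.)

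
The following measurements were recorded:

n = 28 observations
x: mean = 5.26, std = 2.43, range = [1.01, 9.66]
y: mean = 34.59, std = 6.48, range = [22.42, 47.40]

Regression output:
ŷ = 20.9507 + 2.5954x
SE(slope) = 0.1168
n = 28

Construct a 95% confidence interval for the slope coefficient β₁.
The 95% CI for β₁ is (2.3553, 2.8355)

Confidence interval for the slope:

The 95% CI for β₁ is: β̂₁ ± t*(α/2, n-2) × SE(β̂₁)

Step 1: Find critical t-value
- Confidence level = 0.95
- Degrees of freedom = n - 2 = 28 - 2 = 26
- t*(α/2, 26) = 2.0555

Step 2: Calculate margin of error
Margin = 2.0555 × 0.1168 = 0.2401

Step 3: Construct interval
CI = 2.5954 ± 0.2401
CI = (2.3553, 2.8355)

Interpretation: intervals built this way capture the true β₁ in 95% of repeated samples; here the plausible range for the per-unit effect of x on y is 2.3553 to 2.8355.
The interval does not include 0, suggesting a significant linear relationship.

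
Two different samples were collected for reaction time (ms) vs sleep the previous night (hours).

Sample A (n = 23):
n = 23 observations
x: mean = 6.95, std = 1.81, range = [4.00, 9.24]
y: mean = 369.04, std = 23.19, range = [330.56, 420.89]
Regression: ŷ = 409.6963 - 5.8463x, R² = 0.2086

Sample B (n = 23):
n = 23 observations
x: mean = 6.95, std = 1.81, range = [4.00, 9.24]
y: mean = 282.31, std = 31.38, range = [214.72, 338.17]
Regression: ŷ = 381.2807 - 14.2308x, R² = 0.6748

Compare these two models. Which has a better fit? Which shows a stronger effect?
Model B has the better fit (R² = 0.6748 vs 0.2086). Model B shows the stronger effect (|β₁| = 14.2308 vs 5.8463).

Model Comparison:

Goodness of fit (R²):
- Model A: R² = 0.2086 → 20.86% of variance in reaction time explained
- Model B: R² = 0.6748 → 67.48% of variance in reaction time explained
- 0.6748 > 0.2086 → Model B has the better fit

Strength of effect — compare |β₁|:
- Model A: β₁ = -5.8463 → predicted reaction time falls 5.8463 ms per additional hour of sleep
- Model B: β₁ = -14.2308 → predicted reaction time falls 14.2308 ms per additional hour of sleep
- |-5.8463| < |-14.2308| → Model B shows the stronger marginal effect

Notes:
- R² measures how tightly points cluster around the line; β₁ measures how steep the line is — they answer different questions.
- The two samples could reflect different populations, time periods, or measurement quality.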